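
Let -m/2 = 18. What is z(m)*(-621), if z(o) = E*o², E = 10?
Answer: -8048160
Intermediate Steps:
m = -36 (m = -2*18 = -36)
z(o) = 10*o²
z(m)*(-621) = (10*(-36)²)*(-621) = (10*1296)*(-621) = 12960*(-621) = -8048160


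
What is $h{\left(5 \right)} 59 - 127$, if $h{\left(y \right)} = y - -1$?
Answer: $227$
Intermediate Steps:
$h{\left(y \right)} = 1 + y$ ($h{\left(y \right)} = y + 1 = 1 + y$)
$h{\left(5 \right)} 59 - 127 = \left(1 + 5\right) 59 - 127 = 6 \cdot 59 - 127 = 354 - 127 = 227$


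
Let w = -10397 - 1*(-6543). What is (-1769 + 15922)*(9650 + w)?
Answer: 82030788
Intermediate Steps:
w = -3854 (w = -10397 + 6543 = -3854)
(-1769 + 15922)*(9650 + w) = (-1769 + 15922)*(9650 - 3854) = 14153*5796 = 82030788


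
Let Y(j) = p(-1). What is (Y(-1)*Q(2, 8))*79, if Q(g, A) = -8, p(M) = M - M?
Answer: 0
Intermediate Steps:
p(M) = 0
Y(j) = 0
(Y(-1)*Q(2, 8))*79 = (0*(-8))*79 = 0*79 = 0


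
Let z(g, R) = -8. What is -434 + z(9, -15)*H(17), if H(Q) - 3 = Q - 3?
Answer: -570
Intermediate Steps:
H(Q) = Q (H(Q) = 3 + (Q - 3) = 3 + (-3 + Q) = Q)
-434 + z(9, -15)*H(17) = -434 - 8*17 = -434 - 136 = -570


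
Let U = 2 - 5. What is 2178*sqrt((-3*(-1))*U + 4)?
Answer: 2178*I*sqrt(5) ≈ 4870.2*I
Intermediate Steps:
U = -3
2178*sqrt((-3*(-1))*U + 4) = 2178*sqrt(-3*(-1)*(-3) + 4) = 2178*sqrt(3*(-3) + 4) = 2178*sqrt(-9 + 4) = 2178*sqrt(-5) = 2178*(I*sqrt(5)) = 2178*I*sqrt(5)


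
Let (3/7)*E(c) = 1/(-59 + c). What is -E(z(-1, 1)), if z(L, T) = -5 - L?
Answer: 1/27 ≈ 0.037037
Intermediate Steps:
E(c) = 7/(3*(-59 + c))
-E(z(-1, 1)) = -7/(3*(-59 + (-5 - 1*(-1)))) = -7/(3*(-59 + (-5 + 1))) = -7/(3*(-59 - 4)) = -7/(3*(-63)) = -7*(-1)/(3*63) = -1*(-1/27) = 1/27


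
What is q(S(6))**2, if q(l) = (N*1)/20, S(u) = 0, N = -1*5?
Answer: 1/16 ≈ 0.062500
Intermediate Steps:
N = -5
q(l) = -1/4 (q(l) = -5*1/20 = -1/4)
q(S(6))**2 = (-1/4)**2 = 1/16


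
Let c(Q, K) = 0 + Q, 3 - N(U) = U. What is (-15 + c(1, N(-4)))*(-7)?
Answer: 98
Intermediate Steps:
N(U) = 3 - U
c(Q, K) = Q
(-15 + c(1, N(-4)))*(-7) = (-15 + 1)*(-7) = -14*(-7) = 98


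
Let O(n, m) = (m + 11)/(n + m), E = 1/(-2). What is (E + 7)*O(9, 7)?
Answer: 117/16 ≈ 7.3125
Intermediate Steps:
E = -1/2 ≈ -0.50000
O(n, m) = (11 + m)/(m + n)
(E + 7)*O(9, 7) = (-1/2 + 7)*((11 + 7)/(7 + 9)) = 13*(18/16)/2 = 13*((1/16)*18)/2 = (13/2)*(9/8) = 117/16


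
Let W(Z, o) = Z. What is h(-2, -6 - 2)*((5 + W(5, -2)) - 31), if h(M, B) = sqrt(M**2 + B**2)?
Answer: -42*sqrt(17) ≈ -173.17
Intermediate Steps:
h(M, B) = sqrt(B**2 + M**2)
h(-2, -6 - 2)*((5 + W(5, -2)) - 31) = sqrt((-6 - 2)**2 + (-2)**2)*((5 + 5) - 31) = sqrt((-8)**2 + 4)*(10 - 31) = sqrt(64 + 4)*(-21) = sqrt(68)*(-21) = (2*sqrt(17))*(-21) = -42*sqrt(17)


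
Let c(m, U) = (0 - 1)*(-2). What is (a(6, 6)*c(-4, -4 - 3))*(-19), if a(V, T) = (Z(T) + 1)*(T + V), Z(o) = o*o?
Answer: -16872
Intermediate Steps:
Z(o) = o**2
a(V, T) = (1 + T**2)*(T + V) (a(V, T) = (T**2 + 1)*(T + V) = (1 + T**2)*(T + V))
c(m, U) = 2 (c(m, U) = -1*(-2) = 2)
(a(6, 6)*c(-4, -4 - 3))*(-19) = ((6 + 6 + 6**3 + 6*6**2)*2)*(-19) = ((6 + 6 + 216 + 6*36)*2)*(-19) = ((6 + 6 + 216 + 216)*2)*(-19) = (444*2)*(-19) = 888*(-19) = -16872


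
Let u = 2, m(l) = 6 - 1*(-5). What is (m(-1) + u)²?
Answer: 169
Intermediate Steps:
m(l) = 11 (m(l) = 6 + 5 = 11)
(m(-1) + u)² = (11 + 2)² = 13² = 169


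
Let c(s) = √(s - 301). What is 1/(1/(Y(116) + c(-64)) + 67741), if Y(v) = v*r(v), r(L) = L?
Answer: 12265476827497/830875666682997174 + I*√365/830875666682997174 ≈ 1.4762e-5 + 2.2994e-17*I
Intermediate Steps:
c(s) = √(-301 + s)
Y(v) = v² (Y(v) = v*v = v²)
1/(1/(Y(116) + c(-64)) + 67741) = 1/(1/(116² + √(-301 - 64)) + 67741) = 1/(1/(13456 + √(-365)) + 67741) = 1/(1/(13456 + I*√365) + 67741) = 1/(67741 + 1/(13456 + I*√365))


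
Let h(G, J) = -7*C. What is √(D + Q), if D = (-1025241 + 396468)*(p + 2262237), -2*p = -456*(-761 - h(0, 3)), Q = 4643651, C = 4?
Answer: I*√1317345842698 ≈ 1.1478e+6*I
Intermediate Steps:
h(G, J) = -28 (h(G, J) = -7*4 = -28)
p = -167124 (p = -(-228)*(-761 - 1*(-28)) = -(-228)*(-761 + 28) = -(-228)*(-733) = -½*334248 = -167124)
D = -1317350486349 (D = (-1025241 + 396468)*(-167124 + 2262237) = -628773*2095113 = -1317350486349)
√(D + Q) = √(-1317350486349 + 4643651) = √(-1317345842698) = I*√1317345842698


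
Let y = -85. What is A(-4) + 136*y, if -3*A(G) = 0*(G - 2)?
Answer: -11560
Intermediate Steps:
A(G) = 0 (A(G) = -0*(G - 2) = -0*(-2 + G) = -⅓*0 = 0)
A(-4) + 136*y = 0 + 136*(-85) = 0 - 11560 = -11560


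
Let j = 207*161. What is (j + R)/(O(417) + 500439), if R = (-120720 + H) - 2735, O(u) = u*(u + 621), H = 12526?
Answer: -77602/933285 ≈ -0.083149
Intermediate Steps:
O(u) = u*(621 + u)
j = 33327
R = -110929 (R = (-120720 + 12526) - 2735 = -108194 - 2735 = -110929)
(j + R)/(O(417) + 500439) = (33327 - 110929)/(417*(621 + 417) + 500439) = -77602/(417*1038 + 500439) = -77602/(432846 + 500439) = -77602/933285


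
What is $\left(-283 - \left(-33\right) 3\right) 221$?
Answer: $-40664$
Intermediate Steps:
$\left(-283 - \left(-33\right) 3\right) 221 = \left(-283 - -99\right) 221 = \left(-283 + 99\right) 221 = \left(-184\right) 221 = -40664$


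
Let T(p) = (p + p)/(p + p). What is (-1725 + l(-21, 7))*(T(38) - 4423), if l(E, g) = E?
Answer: 7720812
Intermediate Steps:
T(p) = 1 (T(p) = (2*p)/((2*p)) = (2*p)*(1/(2*p)) = 1)
(-1725 + l(-21, 7))*(T(38) - 4423) = (-1725 - 21)*(1 - 4423) = -1746*(-4422) = 7720812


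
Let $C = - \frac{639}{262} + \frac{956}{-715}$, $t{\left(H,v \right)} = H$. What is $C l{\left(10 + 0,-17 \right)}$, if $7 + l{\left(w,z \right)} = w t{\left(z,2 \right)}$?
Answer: $\frac{125202189}{187330} \approx 668.35$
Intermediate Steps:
$l{\left(w,z \right)} = -7 + w z$
$C = - \frac{707357}{187330}$ ($C = \left(-639\right) \frac{1}{262} + 956 \left(- \frac{1}{715}\right) = - \frac{639}{262} - \frac{956}{715} = - \frac{707357}{187330} \approx -3.776$)
$C l{\left(10 + 0,-17 \right)} = - \frac{707357 \left(-7 + \left(10 + 0\right) \left(-17\right)\right)}{187330} = - \frac{707357 \left(-7 + 10 \left(-17\right)\right)}{187330} = - \frac{707357 \left(-7 - 170\right)}{187330} = \left(- \frac{707357}{187330}\right) \left(-177\right) = \frac{125202189}{187330}$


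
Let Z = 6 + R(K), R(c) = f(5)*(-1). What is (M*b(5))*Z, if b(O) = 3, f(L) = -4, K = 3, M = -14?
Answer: -420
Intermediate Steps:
R(c) = 4 (R(c) = -4*(-1) = 4)
Z = 10 (Z = 6 + 4 = 10)
(M*b(5))*Z = -14*3*10 = -42*10 = -420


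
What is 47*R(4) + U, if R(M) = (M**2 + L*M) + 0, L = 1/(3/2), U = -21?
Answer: 2569/3 ≈ 856.33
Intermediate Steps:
L = 2/3 (L = 1/(3*(1/2)) = 1/(3/2) = 2/3 ≈ 0.66667)
R(M) = M**2 + 2*M/3 (R(M) = (M**2 + 2*M/3) + 0 = M**2 + 2*M/3)
47*R(4) + U = 47*((1/3)*4*(2 + 3*4)) - 21 = 47*((1/3)*4*(2 + 12)) - 21 = 47*((1/3)*4*14) - 21 = 47*(56/3) - 21 = 2632/3 - 21 = 2569/3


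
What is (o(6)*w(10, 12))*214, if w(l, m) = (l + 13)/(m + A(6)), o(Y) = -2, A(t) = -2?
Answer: -4922/5 ≈ -984.40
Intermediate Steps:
w(l, m) = (13 + l)/(-2 + m) (w(l, m) = (l + 13)/(m - 2) = (13 + l)/(-2 + m))
(o(6)*w(10, 12))*214 = -2*(13 + 10)/(-2 + 12)*214 = -2*23/10*214 = -23/5*214 = -4922/5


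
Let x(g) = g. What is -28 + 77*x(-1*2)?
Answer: -182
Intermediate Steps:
-28 + 77*x(-1*2) = -28 + 77*(-1*2) = -28 + 77*(-2) = -28 - 154 = -182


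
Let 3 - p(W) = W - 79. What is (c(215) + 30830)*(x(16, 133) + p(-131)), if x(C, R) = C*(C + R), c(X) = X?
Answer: 80623865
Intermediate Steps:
p(W) = 82 - W (p(W) = 3 - (W - 79) = 3 - (-79 + W) = 3 + (79 - W) = 82 - W)
(c(215) + 30830)*(x(16, 133) + p(-131)) = (215 + 30830)*(16*(16 + 133) + (82 - 1*(-131))) = 31045*(16*149 + (82 + 131)) = 31045*(2384 + 213) = 31045*2597 = 80623865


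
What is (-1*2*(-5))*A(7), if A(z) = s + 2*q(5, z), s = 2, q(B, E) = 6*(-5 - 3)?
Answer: -940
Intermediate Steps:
q(B, E) = -48 (q(B, E) = 6*(-8) = -48)
A(z) = -94 (A(z) = 2 + 2*(-48) = 2 - 96 = -94)
(-1*2*(-5))*A(7) = (-1*2*(-5))*(-94) = -2*(-5)*(-94) = 10*(-94) = -940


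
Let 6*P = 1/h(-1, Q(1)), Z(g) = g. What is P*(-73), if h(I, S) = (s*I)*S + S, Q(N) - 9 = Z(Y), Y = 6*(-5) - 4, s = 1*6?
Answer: -73/750 ≈ -0.097333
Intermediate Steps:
s = 6
Y = -34 (Y = -30 - 4 = -34)
Q(N) = -25 (Q(N) = 9 - 34 = -25)
h(I, S) = S + 6*I*S (h(I, S) = (6*I)*S + S = 6*I*S + S = S + 6*I*S)
P = 1/750 (P = 1/(6*((-25*(1 + 6*(-1))))) = 1/(6*((-25*(1 - 6)))) = 1/(6*((-25*(-5)))) = (⅙)/125 = (⅙)*(1/125) = 1/750 ≈ 0.0013333)
P*(-73) = (1/750)*(-73) = -73/750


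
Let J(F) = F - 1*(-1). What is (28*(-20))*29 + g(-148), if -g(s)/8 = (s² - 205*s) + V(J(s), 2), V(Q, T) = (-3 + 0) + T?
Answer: -434184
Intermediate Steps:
J(F) = 1 + F (J(F) = F + 1 = 1 + F)
V(Q, T) = -3 + T
g(s) = 8 - 8*s² + 1640*s (g(s) = -8*((s² - 205*s) + (-3 + 2)) = -8*((s² - 205*s) - 1) = -8*(-1 + s² - 205*s) = 8 - 8*s² + 1640*s)
(28*(-20))*29 + g(-148) = (28*(-20))*29 + (8 - 8*(-148)² + 1640*(-148)) = -560*29 + (8 - 8*21904 - 242720) = -16240 + (8 - 175232 - 242720) = -16240 - 417944 = -434184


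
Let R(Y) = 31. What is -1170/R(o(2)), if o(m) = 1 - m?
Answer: -1170/31 ≈ -37.742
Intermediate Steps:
-1170/R(o(2)) = -1170/31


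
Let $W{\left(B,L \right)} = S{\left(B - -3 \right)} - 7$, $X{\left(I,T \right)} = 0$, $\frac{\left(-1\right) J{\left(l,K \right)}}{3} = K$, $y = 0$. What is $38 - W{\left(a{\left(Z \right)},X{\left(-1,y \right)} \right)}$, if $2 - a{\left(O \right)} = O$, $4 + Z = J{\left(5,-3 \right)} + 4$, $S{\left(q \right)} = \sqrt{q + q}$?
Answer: $45 - 2 i \sqrt{2} \approx 45.0 - 2.8284 i$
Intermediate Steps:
$J{\left(l,K \right)} = - 3 K$
$S{\left(q \right)} = \sqrt{2} \sqrt{q}$ ($S{\left(q \right)} = \sqrt{2 q} = \sqrt{2} \sqrt{q}$)
$Z = 9$ ($Z = -4 + \left(\left(-3\right) \left(-3\right) + 4\right) = -4 + \left(9 + 4\right) = -4 + 13 = 9$)
$a{\left(O \right)} = 2 - O$
$W{\left(B,L \right)} = -7 + \sqrt{2} \sqrt{3 + B}$ ($W{\left(B,L \right)} = \sqrt{2} \sqrt{B - -3} - 7 = \sqrt{2} \sqrt{B + 3} - 7 = \sqrt{2} \sqrt{3 + B} - 7 = -7 + \sqrt{2} \sqrt{3 + B}$)
$38 - W{\left(a{\left(Z \right)},X{\left(-1,y \right)} \right)} = 38 - \left(-7 + \sqrt{6 + 2 \left(2 - 9\right)}\right) = 38 - \left(-7 + \sqrt{6 + 2 \left(-7\right)}\right) = 38 - \left(-7 + \sqrt{6 - 14}\right) = 38 - \left(-7 + \sqrt{-8}\right) = 38 - \left(-7 + 2 i \sqrt{2}\right) = 38 + \left(7 - 2 i \sqrt{2}\right) = 45 - 2 i \sqrt{2}$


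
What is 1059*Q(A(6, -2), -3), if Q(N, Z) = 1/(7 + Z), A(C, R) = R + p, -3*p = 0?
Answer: 1059/4 ≈ 264.75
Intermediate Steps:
p = 0 (p = -⅓*0 = 0)
A(C, R) = R (A(C, R) = R + 0 = R)
1059*Q(A(6, -2), -3) = 1059/(7 - 3) = 1059/4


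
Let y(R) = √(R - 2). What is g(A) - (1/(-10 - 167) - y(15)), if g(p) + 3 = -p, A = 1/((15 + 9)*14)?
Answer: -59419/19824 + √13 ≈ 0.60822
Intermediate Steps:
y(R) = √(-2 + R)
A = 1/336 (A = (1/14)/24 = (1/24)*(1/14) = 1/336 ≈ 0.0029762)
g(p) = -3 - p
g(A) - (1/(-10 - 167) - y(15)) = (-3 - 1*1/336) - (1/(-10 - 167) - √(-2 + 15)) = (-3 - 1/336) - (1/(-177) - √13) = -1009/336 - (-1/177 - √13) = -1009/336 + (1/177 + √13) = -59419/19824 + √13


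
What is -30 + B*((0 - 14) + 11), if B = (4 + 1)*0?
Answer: -30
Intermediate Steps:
B = 0 (B = 5*0 = 0)
-30 + B*((0 - 14) + 11) = -30 + 0*((0 - 14) + 11) = -30 + 0*(-14 + 11) = -30 + 0*(-3) = -30 + 0 = -30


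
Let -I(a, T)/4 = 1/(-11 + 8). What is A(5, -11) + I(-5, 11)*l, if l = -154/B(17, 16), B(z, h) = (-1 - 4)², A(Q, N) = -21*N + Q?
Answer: 17084/75 ≈ 227.79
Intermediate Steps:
A(Q, N) = Q - 21*N
I(a, T) = 4/3 (I(a, T) = -4/(-11 + 8) = -4/(-3) = -4*(-⅓) = 4/3)
B(z, h) = 25 (B(z, h) = (-5)² = 25)
l = -154/25 ≈ -6.1600
A(5, -11) + I(-5, 11)*l = (5 - 21*(-11)) + (4/3)*(-154/25) = (5 + 231) - 616/75 = 236 - 616/75 = 17084/75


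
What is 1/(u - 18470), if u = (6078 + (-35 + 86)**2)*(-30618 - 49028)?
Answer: -1/691266104 ≈ -1.4466e-9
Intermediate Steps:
u = -691247634 (u = (6078 + 51**2)*(-79646) = (6078 + 2601)*(-79646) = 8679*(-79646) = -691247634)
1/(u - 18470) = 1/(-691247634 - 18470) = 1/(-691266104) = -1/691266104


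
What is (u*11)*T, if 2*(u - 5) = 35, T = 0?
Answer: 0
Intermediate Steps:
u = 45/2 (u = 5 + (1/2)*35 = 5 + 35/2 = 45/2 ≈ 22.500)
(u*11)*T = ((45/2)*11)*0 = (495/2)*0 = 0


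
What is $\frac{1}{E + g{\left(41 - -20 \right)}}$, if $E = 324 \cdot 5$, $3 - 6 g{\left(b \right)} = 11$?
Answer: $\frac{3}{4856} \approx 0.00061779$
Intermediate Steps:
$g{\left(b \right)} = - \frac{4}{3}$ ($g{\left(b \right)} = \frac{1}{2} - \frac{11}{6} = - \frac{4}{3}$)
$E = 1620$
$\frac{1}{E + g{\left(41 - -20 \right)}} = \frac{1}{1620 - \frac{4}{3}} = \frac{1}{\frac{4856}{3}} = \frac{3}{4856}$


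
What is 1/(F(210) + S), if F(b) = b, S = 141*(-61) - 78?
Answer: -1/8469 ≈ -0.00011808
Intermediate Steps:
S = -8679 (S = -8601 - 78 = -8679)
1/(F(210) + S) = 1/(210 - 8679) = 1/(-8469) = -1/8469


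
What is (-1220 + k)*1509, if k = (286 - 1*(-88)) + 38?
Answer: -1219272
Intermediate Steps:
k = 412 (k = (286 + 88) + 38 = 374 + 38 = 412)
(-1220 + k)*1509 = (-1220 + 412)*1509 = -808*1509 = -1219272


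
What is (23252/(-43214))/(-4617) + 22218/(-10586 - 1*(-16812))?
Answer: 1108264688309/310551382647 ≈ 3.5687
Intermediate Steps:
(23252/(-43214))/(-4617) + 22218/(-10586 - 1*(-16812)) = (23252*(-1/43214))*(-1/4617) + 22218/(-10586 + 16812) = -11626/21607*(-1/4617) + 22218/6226 = 11626/99759519 + 22218*(1/6226) = 11626/99759519 + 11109/3113 = 1108264688309/310551382647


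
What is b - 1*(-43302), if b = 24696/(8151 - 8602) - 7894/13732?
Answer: 133916158099/3096566 ≈ 43247.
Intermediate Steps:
b = -171342833/3096566 (b = 24696/(-451) - 7894*1/13732 = 24696*(-1/451) - 3947/6866 = -24696/451 - 3947/6866 = -171342833/3096566 ≈ -55.333)
b - 1*(-43302) = -171342833/3096566 - 1*(-43302) = -171342833/3096566 + 43302 = 133916158099/3096566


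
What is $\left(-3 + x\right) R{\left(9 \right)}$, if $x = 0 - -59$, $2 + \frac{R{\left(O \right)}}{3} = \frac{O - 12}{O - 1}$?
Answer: $-399$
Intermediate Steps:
$R{\left(O \right)} = -6 + \frac{3 \left(-12 + O\right)}{-1 + O}$ ($R{\left(O \right)} = -6 + 3 \frac{O - 12}{O - 1} = -6 + 3 \frac{-12 + O}{-1 + O} = -6 + \frac{3 \left(-12 + O\right)}{-1 + O}$)
$x = 59$ ($x = 0 + 59 = 59$)
$\left(-3 + x\right) R{\left(9 \right)} = \left(-3 + 59\right) \frac{3 \left(-10 - 9\right)}{-1 + 9} = 56 \frac{3 \left(-10 - 9\right)}{8} = 56 \cdot 3 \cdot \frac{1}{8} \left(-19\right) = 56 \left(- \frac{57}{8}\right) = -399$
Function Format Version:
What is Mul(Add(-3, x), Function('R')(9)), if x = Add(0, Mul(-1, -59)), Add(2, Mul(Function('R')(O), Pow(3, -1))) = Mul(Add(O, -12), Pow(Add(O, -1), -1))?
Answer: -399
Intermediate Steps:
Function('R')(O) = Add(-6, Mul(3, Pow(Add(-1, O), -1), Add(-12, O))) (Function('R')(O) = Add(-6, Mul(3, Mul(Add(O, -12), Pow(Add(O, -1), -1)))) = Add(-6, Mul(3, Mul(Add(-12, O), Pow(Add(-1, O), -1)))) = Add(-6, Mul(3, Mul(Pow(Add(-1, O), -1), Add(-12, O)))) = Add(-6, Mul(3, Pow(Add(-1, O), -1), Add(-12, O))))
x = 59 (x = Add(0, 59) = 59)
Mul(Add(-3, x), Function('R')(9)) = Mul(Add(-3, 59), Mul(3, Pow(Add(-1, 9), -1), Add(-10, Mul(-1, 9)))) = Mul(56, Mul(3, Pow(8, -1), Add(-10, -9))) = Mul(56, Mul(3, Rational(1, 8), -19)) = Mul(56, Rational(-57, 8)) = -399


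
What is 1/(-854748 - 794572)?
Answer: -1/1649320 ≈ -6.0631e-7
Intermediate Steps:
1/(-854748 - 794572) = 1/(-1649320) = -1/1649320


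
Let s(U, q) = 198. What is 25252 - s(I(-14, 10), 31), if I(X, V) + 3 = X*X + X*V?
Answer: 25054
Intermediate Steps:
I(X, V) = -3 + X² + V*X (I(X, V) = -3 + (X*X + X*V) = -3 + (X² + V*X) = -3 + X² + V*X)
25252 - s(I(-14, 10), 31) = 25252 - 1*198 = 25252 - 198 = 25054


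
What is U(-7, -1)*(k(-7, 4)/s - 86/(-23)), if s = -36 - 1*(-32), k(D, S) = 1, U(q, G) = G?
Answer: -321/92 ≈ -3.4891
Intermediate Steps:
s = -4 (s = -36 + 32 = -4)
U(-7, -1)*(k(-7, 4)/s - 86/(-23)) = -(1/(-4) - 86/(-23)) = -(1*(-¼) - 86*(-1/23)) = -(-¼ + 86/23) = -1*321/92 = -321/92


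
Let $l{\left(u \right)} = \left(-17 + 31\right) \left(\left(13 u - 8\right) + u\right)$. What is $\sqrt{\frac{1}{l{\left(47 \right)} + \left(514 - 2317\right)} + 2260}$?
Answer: $\frac{\sqrt{120336439637}}{7297} \approx 47.539$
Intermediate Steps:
$l{\left(u \right)} = -112 + 196 u$ ($l{\left(u \right)} = 14 \left(\left(-8 + 13 u\right) + u\right) = 14 \left(-8 + 14 u\right) = -112 + 196 u$)
$\sqrt{\frac{1}{l{\left(47 \right)} + \left(514 - 2317\right)} + 2260} = \sqrt{\frac{1}{\left(-112 + 196 \cdot 47\right) + \left(514 - 2317\right)} + 2260} = \sqrt{\frac{1}{\left(-112 + 9212\right) - 1803} + 2260} = \sqrt{\frac{1}{9100 - 1803} + 2260} = \sqrt{\frac{1}{7297} + 2260} = \sqrt{\frac{16491221}{7297}} = \frac{\sqrt{120336439637}}{7297}$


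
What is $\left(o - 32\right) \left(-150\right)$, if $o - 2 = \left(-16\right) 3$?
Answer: $11700$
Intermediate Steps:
$o = -46$ ($o = 2 - 48 = -46$)
$\left(o - 32\right) \left(-150\right) = \left(-46 - 32\right) \left(-150\right) = \left(-78\right) \left(-150\right) = 11700$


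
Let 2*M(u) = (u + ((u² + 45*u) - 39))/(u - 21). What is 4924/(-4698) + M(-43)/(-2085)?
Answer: -27393883/26120880 ≈ -1.0487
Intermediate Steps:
M(u) = (-39 + u² + 46*u)/(2*(-21 + u)) (M(u) = ((u + ((u² + 45*u) - 39))/(u - 21))/2 = ((u + (-39 + u² + 45*u))/(-21 + u))/2 = ((-39 + u² + 46*u)/(-21 + u))/2 = (-39 + u² + 46*u)/(2*(-21 + u)))
4924/(-4698) + M(-43)/(-2085) = 4924/(-4698) + ((-39 + (-43)² + 46*(-43))/(2*(-21 - 43)))/(-2085) = 4924*(-1/4698) + ((½)*(-39 + 1849 - 1978)/(-64))*(-1/2085) = -2462/2349 + ((½)*(-1/64)*(-168))*(-1/2085) = -2462/2349 + (21/16)*(-1/2085) = -2462/2349 - 7/11120 = -27393883/26120880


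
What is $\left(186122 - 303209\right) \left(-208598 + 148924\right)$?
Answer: $6987049638$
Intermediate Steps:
$\left(186122 - 303209\right) \left(-208598 + 148924\right) = \left(-117087\right) \left(-59674\right) = 6987049638$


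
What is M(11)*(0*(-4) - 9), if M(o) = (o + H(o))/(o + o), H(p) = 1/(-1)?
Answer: -45/11 ≈ -4.0909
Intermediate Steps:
H(p) = -1 (H(p) = 1*(-1) = -1)
M(o) = (-1 + o)/(2*o) (M(o) = (o - 1)/(o + o) = (-1 + o)/((2*o)) = (-1 + o)*(1/(2*o)) = (-1 + o)/(2*o))
M(11)*(0*(-4) - 9) = ((½)*(-1 + 11)/11)*(0*(-4) - 9) = ((½)*(1/11)*10)*(0 - 9) = (5/11)*(-9) = -45/11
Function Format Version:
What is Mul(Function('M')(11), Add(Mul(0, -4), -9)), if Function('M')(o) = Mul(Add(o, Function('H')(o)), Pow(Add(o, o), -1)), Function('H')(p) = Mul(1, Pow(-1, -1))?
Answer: Rational(-45, 11) ≈ -4.0909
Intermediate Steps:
Function('H')(p) = -1 (Function('H')(p) = Mul(1, -1) = -1)
Function('M')(o) = Mul(Rational(1, 2), Pow(o, -1), Add(-1, o)) (Function('M')(o) = Mul(Add(o, -1), Pow(Add(o, o), -1)) = Mul(Add(-1, o), Pow(Mul(2, o), -1)) = Mul(Add(-1, o), Mul(Rational(1, 2), Pow(o, -1))) = Mul(Rational(1, 2), Pow(o, -1), Add(-1, o)))
Mul(Function('M')(11), Add(Mul(0, -4), -9)) = Mul(Mul(Rational(1, 2), Pow(11, -1), Add(-1, 11)), Add(Mul(0, -4), -9)) = Mul(Mul(Rational(1, 2), Rational(1, 11), 10), Add(0, -9)) = Mul(Rational(5, 11), -9) = Rational(-45, 11)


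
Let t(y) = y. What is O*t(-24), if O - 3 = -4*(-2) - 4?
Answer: -168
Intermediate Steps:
O = 7 (O = 3 + (-4*(-2) - 4) = 3 + (8 - 4) = 3 + 4 = 7)
O*t(-24) = 7*(-24) = -168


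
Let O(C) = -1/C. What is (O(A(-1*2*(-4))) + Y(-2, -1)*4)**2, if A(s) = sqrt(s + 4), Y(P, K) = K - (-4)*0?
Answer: (24 + sqrt(3))**2/36 ≈ 18.393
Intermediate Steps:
Y(P, K) = K (Y(P, K) = K - 1*0 = K + 0 = K)
A(s) = sqrt(4 + s)
(O(A(-1*2*(-4))) + Y(-2, -1)*4)**2 = (-1/(sqrt(4 - 1*2*(-4))) - 1*4)**2 = (-1/(sqrt(4 - 2*(-4))) - 4)**2 = (-1/(sqrt(4 + 8)) - 4)**2 = (-1/(sqrt(12)) - 4)**2 = (-1/(2*sqrt(3)) - 4)**2 = (-sqrt(3)/6 - 4)**2 = (-4 - sqrt(3)/6)**2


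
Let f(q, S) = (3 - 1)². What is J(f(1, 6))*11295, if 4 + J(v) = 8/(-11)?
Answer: -587340/11 ≈ -53395.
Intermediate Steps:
f(q, S) = 4 (f(q, S) = 2² = 4)
J(v) = -52/11 (J(v) = -4 + 8/(-11) = -4 + 8*(-1/11) = -4 - 8/11 = -52/11)
J(f(1, 6))*11295 = -52/11*11295 = -587340/11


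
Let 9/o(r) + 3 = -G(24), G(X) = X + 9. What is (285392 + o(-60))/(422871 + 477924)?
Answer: 163081/514740 ≈ 0.31682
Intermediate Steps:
G(X) = 9 + X
o(r) = -1/4 (o(r) = 9/(-3 - (9 + 24)) = 9/(-3 - 1*33) = 9/(-3 - 33) = 9/(-36) = 9*(-1/36) = -1/4)
(285392 + o(-60))/(422871 + 477924) = (285392 - 1/4)/(422871 + 477924) = (1141567/4)/900795 = (1141567/4)*(1/900795) = 163081/514740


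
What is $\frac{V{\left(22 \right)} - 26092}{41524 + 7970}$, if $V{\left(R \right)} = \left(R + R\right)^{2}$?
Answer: $- \frac{4026}{8249} \approx -0.48806$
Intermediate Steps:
$V{\left(R \right)} = 4 R^{2}$ ($V{\left(R \right)} = \left(2 R\right)^{2} = 4 R^{2}$)
$\frac{V{\left(22 \right)} - 26092}{41524 + 7970} = \frac{4 \cdot 22^{2} - 26092}{41524 + 7970} = \frac{4 \cdot 484 - 26092}{49494} = \left(1936 - 26092\right) \frac{1}{49494} = \left(-24156\right) \frac{1}{49494} = - \frac{4026}{8249}$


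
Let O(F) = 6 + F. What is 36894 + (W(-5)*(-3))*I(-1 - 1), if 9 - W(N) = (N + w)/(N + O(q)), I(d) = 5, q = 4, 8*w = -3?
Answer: 293943/8 ≈ 36743.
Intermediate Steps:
w = -3/8 (w = (⅛)*(-3) = -3/8 ≈ -0.37500)
W(N) = 9 - (-3/8 + N)/(10 + N) (W(N) = 9 - (N - 3/8)/(N + (6 + 4)) = 9 - (-3/8 + N)/(N + 10) = 9 - (-3/8 + N)/(10 + N))
36894 + (W(-5)*(-3))*I(-1 - 1) = 36894 + (((723 + 64*(-5))/(8*(10 - 5)))*(-3))*5 = 36894 + (((⅛)*(723 - 320)/5)*(-3))*5 = 36894 + (((⅛)*(⅕)*403)*(-3))*5 = 36894 + ((403/40)*(-3))*5 = 36894 - 1209/40*5 = 36894 - 1209/8 = 293943/8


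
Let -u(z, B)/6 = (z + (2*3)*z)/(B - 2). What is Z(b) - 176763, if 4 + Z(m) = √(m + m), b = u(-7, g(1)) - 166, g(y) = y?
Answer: -176767 + 2*I*√230 ≈ -1.7677e+5 + 30.332*I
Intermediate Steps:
u(z, B) = -42*z/(-2 + B) (u(z, B) = -6*(z + (2*3)*z)/(B - 2) = -6*(z + 6*z)/(-2 + B) = -6*7*z/(-2 + B) = -42*z/(-2 + B))
b = -460 (b = -42*(-7)/(-2 + 1) - 166 = -42*(-7)/(-1) - 166 = -42*(-7)*(-1) - 166 = -294 - 166 = -460)
Z(m) = -4 + √2*√m (Z(m) = -4 + √(m + m) = -4 + √(2*m) = -4 + √2*√m)
Z(b) - 176763 = (-4 + √2*√(-460)) - 176763 = (-4 + √2*(2*I*√115)) - 176763 = (-4 + 2*I*√230) - 176763 = -176767 + 2*I*√230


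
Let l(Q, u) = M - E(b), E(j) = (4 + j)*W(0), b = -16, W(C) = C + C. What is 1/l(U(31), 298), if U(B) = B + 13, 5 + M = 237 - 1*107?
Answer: 1/125 ≈ 0.0080000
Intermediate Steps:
W(C) = 2*C
E(j) = 0 (E(j) = (4 + j)*(2*0) = (4 + j)*0 = 0)
M = 125 (M = -5 + (237 - 1*107) = -5 + (237 - 107) = -5 + 130 = 125)
U(B) = 13 + B
l(Q, u) = 125 (l(Q, u) = 125 - 1*0 = 125 + 0 = 125)
1/l(U(31), 298) = 1/125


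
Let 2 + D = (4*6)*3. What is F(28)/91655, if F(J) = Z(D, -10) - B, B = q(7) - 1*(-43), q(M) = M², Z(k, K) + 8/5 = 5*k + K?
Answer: 1232/458275 ≈ 0.0026883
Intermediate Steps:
D = 70 (D = -2 + (4*6)*3 = -2 + 24*3 = -2 + 72 = 70)
Z(k, K) = -8/5 + K + 5*k (Z(k, K) = -8/5 + (5*k + K) = -8/5 + (K + 5*k) = -8/5 + K + 5*k)
B = 92 (B = 7² - 1*(-43) = 49 + 43 = 92)
F(J) = 1232/5 (F(J) = (-8/5 - 10 + 5*70) - 1*92 = (-8/5 - 10 + 350) - 92 = 1692/5 - 92 = 1232/5)
F(28)/91655 = (1232/5)/91655 = (1232/5)*(1/91655) = 1232/458275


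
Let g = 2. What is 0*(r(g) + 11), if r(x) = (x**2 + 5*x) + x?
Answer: 0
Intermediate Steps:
r(x) = x**2 + 6*x
0*(r(g) + 11) = 0*(2*(6 + 2) + 11) = 0*(2*8 + 11) = 0*(16 + 11) = 0*27 = 0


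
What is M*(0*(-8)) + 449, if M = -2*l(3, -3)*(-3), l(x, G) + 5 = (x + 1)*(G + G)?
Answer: 449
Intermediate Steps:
l(x, G) = -5 + 2*G*(1 + x) (l(x, G) = -5 + (x + 1)*(G + G) = -5 + (1 + x)*(2*G) = -5 + 2*G*(1 + x))
M = -174 (M = -2*(-5 + 2*(-3) + 2*(-3)*3)*(-3) = -2*(-5 - 6 - 18)*(-3) = -2*(-29)*(-3) = 58*(-3) = -174)
M*(0*(-8)) + 449 = -0*(-8) + 449 = -174*0 + 449 = 0 + 449 = 449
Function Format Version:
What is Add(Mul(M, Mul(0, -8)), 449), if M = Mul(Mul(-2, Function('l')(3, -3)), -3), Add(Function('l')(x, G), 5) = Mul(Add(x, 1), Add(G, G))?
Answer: 449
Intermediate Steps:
Function('l')(x, G) = Add(-5, Mul(2, G, Add(1, x))) (Function('l')(x, G) = Add(-5, Mul(Add(x, 1), Add(G, G))) = Add(-5, Mul(Add(1, x), Mul(2, G))) = Add(-5, Mul(2, G, Add(1, x))))
M = -174 (M = Mul(Mul(-2, Add(-5, Mul(2, -3), Mul(2, -3, 3))), -3) = Mul(Mul(-2, Add(-5, -6, -18)), -3) = Mul(Mul(-2, -29), -3) = Mul(58, -3) = -174)
Add(Mul(M, Mul(0, -8)), 449) = Add(Mul(-174, Mul(0, -8)), 449) = Add(Mul(-174, 0), 449) = Add(0, 449) = 449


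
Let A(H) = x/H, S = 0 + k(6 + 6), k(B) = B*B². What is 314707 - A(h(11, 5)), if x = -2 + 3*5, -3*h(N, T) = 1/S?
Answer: 382099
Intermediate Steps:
k(B) = B³
S = 1728 (S = 0 + (6 + 6)³ = 0 + 12³ = 0 + 1728 = 1728)
h(N, T) = -1/5184 (h(N, T) = -⅓/1728 = -⅓*1/1728 = -1/5184)
x = 13 (x = -2 + 15 = 13)
A(H) = 13/H
314707 - A(h(11, 5)) = 314707 - 13/(-1/5184) = 314707 - 13*(-5184) = 314707 - 1*(-67392) = 314707 + 67392 = 382099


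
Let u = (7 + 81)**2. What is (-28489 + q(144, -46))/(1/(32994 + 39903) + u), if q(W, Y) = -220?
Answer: -2092799973/564514369 ≈ -3.7073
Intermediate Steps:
u = 7744 (u = 88**2 = 7744)
(-28489 + q(144, -46))/(1/(32994 + 39903) + u) = (-28489 - 220)/(1/(32994 + 39903) + 7744) = -28709/(1/72897 + 7744) = -28709/564514369/72897 = -28709*72897/564514369 = -2092799973/564514369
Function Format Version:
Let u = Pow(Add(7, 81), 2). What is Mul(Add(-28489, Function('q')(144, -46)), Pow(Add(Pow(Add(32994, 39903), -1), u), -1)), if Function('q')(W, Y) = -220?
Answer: Rational(-2092799973, 564514369) ≈ -3.7073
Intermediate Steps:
u = 7744 (u = Pow(88, 2) = 7744)
Mul(Add(-28489, Function('q')(144, -46)), Pow(Add(Pow(Add(32994, 39903), -1), u), -1)) = Mul(Add(-28489, -220), Pow(Add(Pow(Add(32994, 39903), -1), 7744), -1)) = Mul(-28709, Pow(Add(Pow(72897, -1), 7744), -1)) = Mul(-28709, Pow(Add(Rational(1, 72897), 7744), -1)) = Mul(-28709, Pow(Rational(564514369, 72897), -1)) = Mul(-28709, Rational(72897, 564514369)) = Rational(-2092799973, 564514369)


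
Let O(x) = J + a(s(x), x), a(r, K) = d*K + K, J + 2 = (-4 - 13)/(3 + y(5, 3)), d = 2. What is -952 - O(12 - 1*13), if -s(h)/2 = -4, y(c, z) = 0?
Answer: -2824/3 ≈ -941.33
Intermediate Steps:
s(h) = 8 (s(h) = -2*(-4) = 8)
J = -23/3 (J = -2 + (-4 - 13)/(3 + 0) = -2 - 17/3 = -23/3 ≈ -7.6667)
a(r, K) = 3*K (a(r, K) = 2*K + K = 3*K)
O(x) = -23/3 + 3*x
-952 - O(12 - 1*13) = -952 - (-23/3 + 3*(12 - 1*13)) = -952 - (-23/3 + 3*(12 - 13)) = -952 - (-23/3 + 3*(-1)) = -952 - (-23/3 - 3) = -952 - 1*(-32/3) = -952 + 32/3 = -2824/3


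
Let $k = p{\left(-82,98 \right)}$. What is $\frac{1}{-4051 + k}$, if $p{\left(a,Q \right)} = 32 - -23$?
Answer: $- \frac{1}{3996} \approx -0.00025025$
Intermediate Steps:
$p{\left(a,Q \right)} = 55$ ($p{\left(a,Q \right)} = 32 + 23 = 55$)
$k = 55$
$\frac{1}{-4051 + k} = \frac{1}{-4051 + 55} = \frac{1}{-3996} = - \frac{1}{3996}$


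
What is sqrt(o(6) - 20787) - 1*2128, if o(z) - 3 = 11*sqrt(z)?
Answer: -2128 + I*sqrt(20784 - 11*sqrt(6)) ≈ -2128.0 + 144.07*I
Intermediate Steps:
o(z) = 3 + 11*sqrt(z)
sqrt(o(6) - 20787) - 1*2128 = sqrt((3 + 11*sqrt(6)) - 20787) - 1*2128 = sqrt(-20784 + 11*sqrt(6)) - 2128 = -2128 + sqrt(-20784 + 11*sqrt(6))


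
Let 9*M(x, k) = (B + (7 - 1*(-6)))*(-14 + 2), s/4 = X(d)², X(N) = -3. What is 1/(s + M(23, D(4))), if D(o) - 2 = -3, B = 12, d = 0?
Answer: 3/8 ≈ 0.37500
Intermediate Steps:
D(o) = -1 (D(o) = 2 - 3 = -1)
s = 36 (s = 4*(-3)² = 4*9 = 36)
M(x, k) = -100/3 (M(x, k) = ((12 + (7 - 1*(-6)))*(-14 + 2))/9 = ((12 + (7 + 6))*(-12))/9 = ((12 + 13)*(-12))/9 = (25*(-12))/9 = (⅑)*(-300) = -100/3)
1/(s + M(23, D(4))) = 1/(36 - 100/3) = 1/(8/3) = 3/8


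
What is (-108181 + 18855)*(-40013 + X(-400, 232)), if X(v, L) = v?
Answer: 3609931638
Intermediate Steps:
(-108181 + 18855)*(-40013 + X(-400, 232)) = (-108181 + 18855)*(-40013 - 400) = -89326*(-40413) = 3609931638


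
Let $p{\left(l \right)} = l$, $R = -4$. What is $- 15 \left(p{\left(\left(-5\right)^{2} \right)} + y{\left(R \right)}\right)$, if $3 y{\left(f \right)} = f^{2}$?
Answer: $-455$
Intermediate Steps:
$y{\left(f \right)} = \frac{f^{2}}{3}$
$- 15 \left(p{\left(\left(-5\right)^{2} \right)} + y{\left(R \right)}\right) = - 15 \left(\left(-5\right)^{2} + \frac{\left(-4\right)^{2}}{3}\right) = - 15 \left(25 + \frac{1}{3} \cdot 16\right) = - 15 \left(25 + \frac{16}{3}\right) = \left(-15\right) \frac{91}{3} = -455$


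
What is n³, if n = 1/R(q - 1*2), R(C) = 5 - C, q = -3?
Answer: 1/1000 ≈ 0.0010000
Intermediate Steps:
n = ⅒ (n = 1/(5 - (-3 - 1*2)) = 1/(5 - (-3 - 2)) = 1/(5 - 1*(-5)) = 1/(5 + 5) = 1/10 = ⅒ ≈ 0.10000)
n³ = (⅒)³ = 1/1000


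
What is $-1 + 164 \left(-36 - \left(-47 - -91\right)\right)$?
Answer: $-13121$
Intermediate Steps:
$-1 + 164 \left(-36 - \left(-47 - -91\right)\right) = -1 + 164 \left(-36 - \left(-47 + 91\right)\right) = -1 + 164 \left(-36 - 44\right) = -1 + 164 \left(-80\right) = -1 - 13120 = -13121$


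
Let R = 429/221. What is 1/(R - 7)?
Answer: -17/86 ≈ -0.19767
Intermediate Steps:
R = 33/17 (R = 429*(1/221) = 33/17 ≈ 1.9412)
1/(R - 7) = 1/(33/17 - 7) = 1/(-86/17) = -17/86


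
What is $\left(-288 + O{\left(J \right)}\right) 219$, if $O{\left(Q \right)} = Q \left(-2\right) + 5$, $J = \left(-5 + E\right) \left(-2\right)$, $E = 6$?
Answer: $-61101$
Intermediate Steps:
$J = -2$ ($J = \left(-5 + 6\right) \left(-2\right) = 1 \left(-2\right) = -2$)
$O{\left(Q \right)} = 5 - 2 Q$ ($O{\left(Q \right)} = - 2 Q + 5 = 5 - 2 Q$)
$\left(-288 + O{\left(J \right)}\right) 219 = \left(-288 + \left(5 - -4\right)\right) 219 = \left(-288 + \left(5 + 4\right)\right) 219 = \left(-288 + 9\right) 219 = \left(-279\right) 219 = -61101$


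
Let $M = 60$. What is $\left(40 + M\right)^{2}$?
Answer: $10000$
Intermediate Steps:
$\left(40 + M\right)^{2} = \left(40 + 60\right)^{2} = 100^{2} = 10000$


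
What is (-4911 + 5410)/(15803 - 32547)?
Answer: -499/16744 ≈ -0.029802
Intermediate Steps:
(-4911 + 5410)/(15803 - 32547) = 499/(-16744) = 499*(-1/16744) = -499/16744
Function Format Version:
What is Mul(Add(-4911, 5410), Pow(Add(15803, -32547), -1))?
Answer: Rational(-499, 16744) ≈ -0.029802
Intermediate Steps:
Mul(Add(-4911, 5410), Pow(Add(15803, -32547), -1)) = Mul(499, Pow(-16744, -1)) = Mul(499, Rational(-1, 16744)) = Rational(-499, 16744)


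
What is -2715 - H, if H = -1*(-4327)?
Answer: -7042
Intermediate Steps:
H = 4327
-2715 - H = -2715 - 1*4327 = -2715 - 4327 = -7042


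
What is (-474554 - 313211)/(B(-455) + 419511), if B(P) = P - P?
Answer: -787765/419511 ≈ -1.8778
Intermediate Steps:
B(P) = 0
(-474554 - 313211)/(B(-455) + 419511) = (-474554 - 313211)/(0 + 419511) = -787765/419511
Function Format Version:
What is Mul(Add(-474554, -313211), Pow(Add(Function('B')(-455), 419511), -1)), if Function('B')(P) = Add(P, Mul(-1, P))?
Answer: Rational(-787765, 419511) ≈ -1.8778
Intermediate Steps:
Function('B')(P) = 0
Mul(Add(-474554, -313211), Pow(Add(Function('B')(-455), 419511), -1)) = Mul(Add(-474554, -313211), Pow(Add(0, 419511), -1)) = Mul(-787765, Pow(419511, -1)) = Mul(-787765, Rational(1, 419511)) = Rational(-787765, 419511)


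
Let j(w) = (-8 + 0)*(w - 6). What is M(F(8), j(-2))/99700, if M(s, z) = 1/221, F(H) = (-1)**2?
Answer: 1/22033700 ≈ 4.5385e-8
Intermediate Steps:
j(w) = 48 - 8*w (j(w) = -8*(-6 + w) = 48 - 8*w)
F(H) = 1
M(s, z) = 1/221
M(F(8), j(-2))/99700 = (1/221)/99700 = (1/221)*(1/99700) = 1/22033700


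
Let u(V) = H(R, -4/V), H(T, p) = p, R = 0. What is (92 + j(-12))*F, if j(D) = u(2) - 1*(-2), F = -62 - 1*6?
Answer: -6256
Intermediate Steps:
u(V) = -4/V
F = -68 (F = -62 - 6 = -68)
j(D) = 0 (j(D) = -4/2 - 1*(-2) = -4*1/2 + 2 = -2 + 2 = 0)
(92 + j(-12))*F = (92 + 0)*(-68) = 92*(-68) = -6256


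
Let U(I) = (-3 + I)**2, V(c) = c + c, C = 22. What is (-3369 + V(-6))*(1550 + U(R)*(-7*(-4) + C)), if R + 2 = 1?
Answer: -7945350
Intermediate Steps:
R = -1 (R = -2 + 1 = -1)
V(c) = 2*c
(-3369 + V(-6))*(1550 + U(R)*(-7*(-4) + C)) = (-3369 + 2*(-6))*(1550 + (-3 - 1)**2*(-7*(-4) + 22)) = (-3369 - 12)*(1550 + (-4)**2*(28 + 22)) = -3381*(1550 + 16*50) = -3381*(1550 + 800) = -3381*2350 = -7945350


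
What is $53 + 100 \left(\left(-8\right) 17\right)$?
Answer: $-13547$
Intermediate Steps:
$53 + 100 \left(\left(-8\right) 17\right) = 53 + 100 \left(-136\right) = 53 - 13600 = -13547$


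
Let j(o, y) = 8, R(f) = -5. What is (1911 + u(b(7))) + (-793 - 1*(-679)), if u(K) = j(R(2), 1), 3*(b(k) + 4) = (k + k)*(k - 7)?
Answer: 1805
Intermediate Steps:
b(k) = -4 + 2*k*(-7 + k)/3 (b(k) = -4 + ((k + k)*(k - 7))/3 = -4 + ((2*k)*(-7 + k))/3 = -4 + (2*k*(-7 + k))/3 = -4 + 2*k*(-7 + k)/3)
u(K) = 8
(1911 + u(b(7))) + (-793 - 1*(-679)) = (1911 + 8) + (-793 - 1*(-679)) = 1919 + (-793 + 679) = 1919 - 114 = 1805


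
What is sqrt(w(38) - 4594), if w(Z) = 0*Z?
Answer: I*sqrt(4594) ≈ 67.779*I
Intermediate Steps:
w(Z) = 0
sqrt(w(38) - 4594) = sqrt(0 - 4594) = sqrt(-4594) = I*sqrt(4594)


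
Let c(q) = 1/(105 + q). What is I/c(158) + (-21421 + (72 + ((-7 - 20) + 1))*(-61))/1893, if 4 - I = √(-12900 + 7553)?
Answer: 1967209/1893 - 263*I*√5347 ≈ 1039.2 - 19231.0*I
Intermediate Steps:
I = 4 - I*√5347 (I = 4 - √(-12900 + 7553) = 4 - √(-5347) = 4 - I*√5347 ≈ 4.0 - 73.123*I)
I/c(158) + (-21421 + (72 + ((-7 - 20) + 1))*(-61))/1893 = (4 - I*√5347)/(1/(105 + 158)) + (-21421 + (72 + ((-7 - 20) + 1))*(-61))/1893 = (4 - I*√5347)/(1/263) + (-21421 + (72 + (-27 + 1))*(-61))*(1/1893) = (4 - I*√5347)/(1/263) + (-21421 + (72 - 26)*(-61))*(1/1893) = (4 - I*√5347)*263 + (-21421 + 46*(-61))*(1/1893) = (1052 - 263*I*√5347) + (-21421 - 2806)*(1/1893) = (1052 - 263*I*√5347) - 24227*1/1893 = (1052 - 263*I*√5347) - 24227/1893 = 1967209/1893 - 263*I*√5347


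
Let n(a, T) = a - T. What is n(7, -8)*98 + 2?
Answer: 1472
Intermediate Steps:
n(7, -8)*98 + 2 = (7 - 1*(-8))*98 + 2 = (7 + 8)*98 + 2 = 15*98 + 2 = 1470 + 2 = 1472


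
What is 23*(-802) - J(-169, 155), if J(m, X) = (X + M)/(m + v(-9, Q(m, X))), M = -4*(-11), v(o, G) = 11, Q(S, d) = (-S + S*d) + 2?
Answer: -2914269/158 ≈ -18445.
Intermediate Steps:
Q(S, d) = 2 - S + S*d
M = 44
J(m, X) = (44 + X)/(11 + m) (J(m, X) = (X + 44)/(m + 11) = (44 + X)/(11 + m))
23*(-802) - J(-169, 155) = 23*(-802) - (44 + 155)/(11 - 169) = -18446 - 199/(-158) = -18446 - (-1)*199/158 = -18446 - 1*(-199/158) = -18446 + 199/158 = -2914269/158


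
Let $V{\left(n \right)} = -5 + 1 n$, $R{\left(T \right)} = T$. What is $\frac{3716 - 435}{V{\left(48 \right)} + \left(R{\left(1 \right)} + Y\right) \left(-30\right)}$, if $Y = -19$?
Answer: $\frac{3281}{583} \approx 5.6278$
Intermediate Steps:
$V{\left(n \right)} = -5 + n$
$\frac{3716 - 435}{V{\left(48 \right)} + \left(R{\left(1 \right)} + Y\right) \left(-30\right)} = \frac{3716 - 435}{\left(-5 + 48\right) + \left(1 - 19\right) \left(-30\right)} = \frac{3281}{43 - -540} = \frac{3281}{43 + 540} = \frac{3281}{583}$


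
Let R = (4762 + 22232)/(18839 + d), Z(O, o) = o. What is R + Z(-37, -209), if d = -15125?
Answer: -124872/619 ≈ -201.73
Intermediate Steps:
R = 4499/619 (R = (4762 + 22232)/(18839 - 15125) = 26994/3714 = 26994*(1/3714) = 4499/619 ≈ 7.2682)
R + Z(-37, -209) = 4499/619 - 209 = -124872/619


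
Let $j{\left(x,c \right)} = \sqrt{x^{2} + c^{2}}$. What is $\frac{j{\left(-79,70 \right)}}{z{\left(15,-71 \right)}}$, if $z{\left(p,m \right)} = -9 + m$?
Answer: $- \frac{\sqrt{11141}}{80} \approx -1.3194$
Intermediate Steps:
$j{\left(x,c \right)} = \sqrt{c^{2} + x^{2}}$
$\frac{j{\left(-79,70 \right)}}{z{\left(15,-71 \right)}} = \frac{\sqrt{70^{2} + \left(-79\right)^{2}}}{-9 - 71} = \frac{\sqrt{4900 + 6241}}{-80} = \sqrt{11141} \left(- \frac{1}{80}\right) = - \frac{\sqrt{11141}}{80}$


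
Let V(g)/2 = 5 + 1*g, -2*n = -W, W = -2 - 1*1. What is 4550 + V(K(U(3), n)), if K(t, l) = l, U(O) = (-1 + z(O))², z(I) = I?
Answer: 4557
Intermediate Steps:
W = -3 (W = -2 - 1 = -3)
U(O) = (-1 + O)²
n = -3/2 (n = -(-1)*(-3)/2 = -½*3 = -3/2 ≈ -1.5000)
V(g) = 10 + 2*g (V(g) = 2*(5 + 1*g) = 2*(5 + g) = 10 + 2*g)
4550 + V(K(U(3), n)) = 4550 + (10 + 2*(-3/2)) = 4550 + (10 - 3) = 4550 + 7 = 4557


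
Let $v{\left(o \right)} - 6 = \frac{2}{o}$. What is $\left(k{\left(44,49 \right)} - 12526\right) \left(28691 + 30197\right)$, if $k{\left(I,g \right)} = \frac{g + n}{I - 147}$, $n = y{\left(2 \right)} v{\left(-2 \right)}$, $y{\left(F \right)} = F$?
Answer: $- \frac{75979476456}{103} \approx -7.3767 \cdot 10^{8}$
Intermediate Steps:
$v{\left(o \right)} = 6 + \frac{2}{o}$
$n = 10$ ($n = 2 \left(6 + \frac{2}{-2}\right) = 2 \left(6 + 2 \left(- \frac{1}{2}\right)\right) = 2 \left(6 - 1\right) = 2 \cdot 5 = 10$)
$k{\left(I,g \right)} = \frac{10 + g}{-147 + I}$ ($k{\left(I,g \right)} = \frac{g + 10}{I - 147} = \frac{10 + g}{-147 + I}$)
$\left(k{\left(44,49 \right)} - 12526\right) \left(28691 + 30197\right) = \left(\frac{10 + 49}{-147 + 44} - 12526\right) \left(28691 + 30197\right) = \left(\frac{1}{-103} \cdot 59 - 12526\right) 58888 = \left(\left(- \frac{1}{103}\right) 59 - 12526\right) 58888 = \left(- \frac{59}{103} - 12526\right) 58888 = \left(- \frac{1290237}{103}\right) 58888 = - \frac{75979476456}{103}$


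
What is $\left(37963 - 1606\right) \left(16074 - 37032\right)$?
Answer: $-761970006$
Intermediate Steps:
$\left(37963 - 1606\right) \left(16074 - 37032\right) = \left(37963 + \left(-8860 + 7254\right)\right) \left(-20958\right) = \left(37963 - 1606\right) \left(-20958\right) = 36357 \left(-20958\right) = -761970006$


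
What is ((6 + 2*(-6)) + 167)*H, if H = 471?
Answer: 75831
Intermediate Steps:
((6 + 2*(-6)) + 167)*H = ((6 + 2*(-6)) + 167)*471 = ((6 - 12) + 167)*471 = (-6 + 167)*471 = 161*471 = 75831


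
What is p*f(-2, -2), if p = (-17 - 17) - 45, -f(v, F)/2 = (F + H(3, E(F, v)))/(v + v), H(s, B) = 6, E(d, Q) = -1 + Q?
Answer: -158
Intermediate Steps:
f(v, F) = -(6 + F)/v (f(v, F) = -2*(F + 6)/(v + v) = -2*(6 + F)/(2*v) = -2*(6 + F)*1/(2*v) = -(6 + F)/v)
p = -79 (p = -34 - 45 = -79)
p*f(-2, -2) = -79*(-6 - 1*(-2))/(-2) = -(-79)*(-6 + 2)/2 = -(-79)*(-4)/2 = -79*2 = -158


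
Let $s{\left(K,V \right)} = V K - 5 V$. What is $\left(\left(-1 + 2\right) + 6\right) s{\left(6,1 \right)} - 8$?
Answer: $-1$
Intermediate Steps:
$s{\left(K,V \right)} = - 5 V + K V$ ($s{\left(K,V \right)} = K V - 5 V = - 5 V + K V$)
$\left(\left(-1 + 2\right) + 6\right) s{\left(6,1 \right)} - 8 = \left(\left(-1 + 2\right) + 6\right) 1 \left(-5 + 6\right) - 8 = \left(1 + 6\right) 1 \cdot 1 - 8 = 7 \cdot 1 - 8 = 7 - 8 = -1$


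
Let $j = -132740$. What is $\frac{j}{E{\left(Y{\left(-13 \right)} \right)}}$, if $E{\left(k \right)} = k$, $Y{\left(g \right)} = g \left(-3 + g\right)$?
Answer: $- \frac{33185}{52} \approx -638.17$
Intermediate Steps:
$\frac{j}{E{\left(Y{\left(-13 \right)} \right)}} = - \frac{132740}{\left(-13\right) \left(-3 - 13\right)} = - \frac{132740}{\left(-13\right) \left(-16\right)} = - \frac{132740}{208} = \left(-132740\right) \frac{1}{208} = - \frac{33185}{52}$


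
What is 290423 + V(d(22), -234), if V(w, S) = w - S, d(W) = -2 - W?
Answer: 290633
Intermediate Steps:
290423 + V(d(22), -234) = 290423 + ((-2 - 1*22) - 1*(-234)) = 290423 + ((-2 - 22) + 234) = 290423 + (-24 + 234) = 290423 + 210 = 290633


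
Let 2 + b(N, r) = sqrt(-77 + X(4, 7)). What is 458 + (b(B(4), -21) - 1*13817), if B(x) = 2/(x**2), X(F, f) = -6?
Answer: -13361 + I*sqrt(83) ≈ -13361.0 + 9.1104*I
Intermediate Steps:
B(x) = 2/x**2
b(N, r) = -2 + I*sqrt(83) (b(N, r) = -2 + sqrt(-77 - 6) = -2 + sqrt(-83) = -2 + I*sqrt(83))
458 + (b(B(4), -21) - 1*13817) = 458 + ((-2 + I*sqrt(83)) - 1*13817) = 458 + ((-2 + I*sqrt(83)) - 13817) = 458 + (-13819 + I*sqrt(83)) = -13361 + I*sqrt(83)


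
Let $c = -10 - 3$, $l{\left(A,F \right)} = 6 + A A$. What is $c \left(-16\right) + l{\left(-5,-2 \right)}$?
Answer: $239$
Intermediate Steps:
$l{\left(A,F \right)} = 6 + A^{2}$
$c = -13$
$c \left(-16\right) + l{\left(-5,-2 \right)} = \left(-13\right) \left(-16\right) + \left(6 + \left(-5\right)^{2}\right) = 208 + \left(6 + 25\right) = 208 + 31 = 239$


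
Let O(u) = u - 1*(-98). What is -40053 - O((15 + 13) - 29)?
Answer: -40150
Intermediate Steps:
O(u) = 98 + u (O(u) = u + 98 = 98 + u)
-40053 - O((15 + 13) - 29) = -40053 - (98 + ((15 + 13) - 29)) = -40053 - (98 + (28 - 29)) = -40053 - (98 - 1) = -40053 - 1*97 = -40053 - 97 = -40150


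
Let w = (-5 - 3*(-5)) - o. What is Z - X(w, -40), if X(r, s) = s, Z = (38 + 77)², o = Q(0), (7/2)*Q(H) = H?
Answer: 13265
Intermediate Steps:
Q(H) = 2*H/7
o = 0 (o = (2/7)*0 = 0)
w = 10 (w = (-5 - 3*(-5)) - 1*0 = (-5 + 15) + 0 = 10 + 0 = 10)
Z = 13225 (Z = 115² = 13225)
Z - X(w, -40) = 13225 - 1*(-40) = 13225 + 40 = 13265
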